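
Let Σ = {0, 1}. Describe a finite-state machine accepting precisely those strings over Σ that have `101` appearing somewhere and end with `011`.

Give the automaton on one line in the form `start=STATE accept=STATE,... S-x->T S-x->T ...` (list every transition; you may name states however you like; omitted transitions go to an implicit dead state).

Run two small machines in parallel and take their product. The first has 4 states tracking whether and how much of `101` has been seen; the second has 4 states tracking how much of the suffix `011` has currently been matched. A product state is a pair (one from each), accepting exactly when both do. After merging equivalent states the machine shrinks.
7 states suffice.
       0  1 
>  A   A  B 
   B   C  B 
   C   A  D 
   D   E  F 
   E   E  D 
 * F   E  G 
   G   E  G 
(> = start, * = accepting)

start=A accept=F A-0->A A-1->B B-0->C B-1->B C-0->A C-1->D D-0->E D-1->F E-0->E E-1->D F-0->E F-1->G G-0->E G-1->G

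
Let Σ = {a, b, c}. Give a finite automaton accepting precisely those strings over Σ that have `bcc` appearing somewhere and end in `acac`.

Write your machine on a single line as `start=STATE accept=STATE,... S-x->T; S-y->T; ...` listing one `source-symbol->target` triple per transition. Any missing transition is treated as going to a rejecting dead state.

Handle the two conditions separately and then intersect. One (4 states) tracks whether and how much of `bcc` has been seen; the other (5 states) tracks how much of the suffix `acac` has currently been matched. Each combined state is a pair, one component from each; accept when both components accept. After merging equivalent states the machine shrinks.
        a   b   c  
>  q0   q0  q1  q0 
   q1   q0  q1  q2 
   q2   q0  q1  q3 
   q3   q4  q3  q3 
   q4   q4  q3  q5 
   q5   q6  q3  q3 
   q6   q4  q3  q7 
 * q7   q6  q3  q3 
(> = start, * = accepting)

start=q0; accept=q7; q0-a->q0; q0-b->q1; q0-c->q0; q1-a->q0; q1-b->q1; q1-c->q2; q2-a->q0; q2-b->q1; q2-c->q3; q3-a->q4; q3-b->q3; q3-c->q3; q4-a->q4; q4-b->q3; q4-c->q5; q5-a->q6; q5-b->q3; q5-c->q3; q6-a->q4; q6-b->q3; q6-c->q7; q7-a->q6; q7-b->q3; q7-c->q3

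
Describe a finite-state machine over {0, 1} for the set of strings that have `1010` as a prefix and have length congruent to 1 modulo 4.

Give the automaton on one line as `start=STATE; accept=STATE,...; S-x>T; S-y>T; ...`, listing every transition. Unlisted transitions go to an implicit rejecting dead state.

Run two small machines in parallel and take their product. One (6 states) tracks whether the input so far still matches the prefix `1010`; the other (4 states) tracks the input length modulo 4. Each combined state is a pair, one component from each; accept when both components accept.
A 12-state machine:
       0  1 
>  A   B  C 
   B   D  D 
   C   E  D 
   D   F  F 
   E   F  G 
   F   H  H 
   G   I  H 
   H   B  B 
   I   J  J 
 * J   K  K 
   K   L  L 
   L   I  I 
(> = start, * = accepting)

start=A; accept=J; A-0>B; A-1>C; B-0>D; B-1>D; C-0>E; C-1>D; D-0>F; D-1>F; E-0>F; E-1>G; F-0>H; F-1>H; G-0>I; G-1>H; H-0>B; H-1>B; I-0>J; I-1>J; J-0>K; J-1>K; K-0>L; K-1>L; L-0>I; L-1>I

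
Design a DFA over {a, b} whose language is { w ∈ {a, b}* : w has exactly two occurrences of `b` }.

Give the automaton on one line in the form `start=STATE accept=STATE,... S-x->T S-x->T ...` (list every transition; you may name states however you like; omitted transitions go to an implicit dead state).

start=S0 accept=S2 S0-a->S0 S0-b->S1 S1-a->S1 S1-b->S2 S2-a->S2 S2-b->S3 S3-a->S3 S3-b->S3

Count `b`s, saturating at 3: states S0 through S2 mean 0 through 2 `b`s seen; S3 means more than 2. Each `b` increments (capped at S3); other symbols loop. Accept from {S2}.
With 4 states:
        a   b  
>  S0   S0  S1 
   S1   S1  S2 
 * S2   S2  S3 
   S3   S3  S3 
(> = start, * = accepting)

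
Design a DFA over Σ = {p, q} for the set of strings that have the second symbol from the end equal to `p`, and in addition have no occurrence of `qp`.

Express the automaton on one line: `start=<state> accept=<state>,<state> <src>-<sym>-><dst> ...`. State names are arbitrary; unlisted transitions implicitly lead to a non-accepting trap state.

Build one automaton per condition and run them in lockstep. The first has 7 states tracking the last 2 symbols read; the second has 3 states tracking partial matches of the forbidden pattern `qp`. A product state is a pair (one from each), accepting exactly when both do.
With 10 states:
        p   q  
>  S0   S1  S2 
   S1   S3  S4 
   S2   S5  S6 
 * S3   S3  S4 
 * S4   S5  S6 
   S5   S7  S8 
   S6   S5  S6 
   S7   S7  S8 
   S8   S5  S9 
   S9   S5  S9 
(> = start, * = accepting)

start=S0 accept=S3,S4 S0-p->S1 S0-q->S2 S1-p->S3 S1-q->S4 S2-p->S5 S2-q->S6 S3-p->S3 S3-q->S4 S4-p->S5 S4-q->S6 S5-p->S7 S5-q->S8 S6-p->S5 S6-q->S6 S7-p->S7 S7-q->S8 S8-p->S5 S8-q->S9 S9-p->S5 S9-q->S9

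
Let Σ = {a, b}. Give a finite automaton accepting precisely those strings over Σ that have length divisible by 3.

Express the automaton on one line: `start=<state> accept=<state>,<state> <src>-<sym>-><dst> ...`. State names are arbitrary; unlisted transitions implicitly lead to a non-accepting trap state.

Only the length mod 3 matters, so use a 3-cycle: from any state, every input symbol moves to the next state, wrapping q2 back to q0. Mark q0 accepting.
3 states suffice.
        a   b  
>* q0   q1  q1 
   q1   q2  q2 
   q2   q0  q0 
(> = start, * = accepting)

start=q0 accept=q0 q0-a->q1 q0-b->q1 q1-a->q2 q1-b->q2 q2-a->q0 q2-b->q0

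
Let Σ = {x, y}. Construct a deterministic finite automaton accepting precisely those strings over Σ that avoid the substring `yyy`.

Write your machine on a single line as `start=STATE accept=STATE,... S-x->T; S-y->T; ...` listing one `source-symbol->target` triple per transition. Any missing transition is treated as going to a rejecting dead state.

Track partial matches of the forbidden pattern `yyy`. State S3 is a dead state reached once `yyy` has occurred; every other state accepts. S0 means no part of `yyy` is currently matched.
A 4-state machine:
        x   y  
>* S0   S0  S1 
 * S1   S0  S2 
 * S2   S0  S3 
   S3   S3  S3 
(> = start, * = accepting)

start=S0; accept=S0,S1,S2; S0-x->S0; S0-y->S1; S1-x->S0; S1-y->S2; S2-x->S0; S2-y->S3; S3-x->S3; S3-y->S3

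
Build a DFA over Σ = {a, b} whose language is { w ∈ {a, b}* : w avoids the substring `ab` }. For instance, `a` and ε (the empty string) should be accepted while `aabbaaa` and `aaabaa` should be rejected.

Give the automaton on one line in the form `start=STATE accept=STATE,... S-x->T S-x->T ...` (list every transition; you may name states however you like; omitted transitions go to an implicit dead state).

This is the complement of 'contains `ab`'. Use the same substring-matching states — s0 through s2 holding how much of `ab` has just been matched — but flip the accepting set: everything except the trap s2 accepts.
A 3-state machine:
        a   b  
>* s0   s1  s0 
 * s1   s1  s2 
   s2   s2  s2 
(> = start, * = accepting)

start=s0 accept=s0,s1 s0-a->s1 s0-b->s0 s1-a->s1 s1-b->s2 s2-a->s2 s2-b->s2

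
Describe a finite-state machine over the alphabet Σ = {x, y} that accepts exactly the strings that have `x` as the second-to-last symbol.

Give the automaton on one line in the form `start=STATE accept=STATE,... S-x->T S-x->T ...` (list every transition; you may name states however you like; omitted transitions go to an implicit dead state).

Because acceptance depends on a position counted from the end, the machine has to buffer the most recent 2 symbols. Make each state the string of the last up-to-2 symbols read; on input `x` shift the window left and append `x`. Accept when the buffered window has length 2 and begins with `x`.
A 7-state machine:
        x   y  
>  q0   q1  q2 
   q1   q3  q4 
   q2   q5  q6 
 * q3   q3  q4 
 * q4   q5  q6 
   q5   q3  q4 
   q6   q5  q6 
(> = start, * = accepting)

start=q0 accept=q3,q4 q0-x->q1 q0-y->q2 q1-x->q3 q1-y->q4 q2-x->q5 q2-y->q6 q3-x->q3 q3-y->q4 q4-x->q5 q4-y->q6 q5-x->q3 q5-y->q4 q6-x->q5 q6-y->q6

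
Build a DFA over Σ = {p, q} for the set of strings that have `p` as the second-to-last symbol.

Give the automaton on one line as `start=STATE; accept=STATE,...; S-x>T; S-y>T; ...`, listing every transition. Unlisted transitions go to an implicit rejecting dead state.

start=A; accept=D,E; A-p>B; A-q>C; B-p>D; B-q>E; C-p>F; C-q>G; D-p>D; D-q>E; E-p>F; E-q>G; F-p>D; F-q>E; G-p>F; G-q>G

A DFA must remember the last 2 symbols (since which symbol is second-to-last isn't known until the input ends). Use one state per possible window of the last ≤2 symbols; accept from those whose window starts with `p`.
7 states suffice.
       p  q 
>  A   B  C 
   B   D  E 
   C   F  G 
 * D   D  E 
 * E   F  G 
   F   D  E 
   G   F  G 
(> = start, * = accepting)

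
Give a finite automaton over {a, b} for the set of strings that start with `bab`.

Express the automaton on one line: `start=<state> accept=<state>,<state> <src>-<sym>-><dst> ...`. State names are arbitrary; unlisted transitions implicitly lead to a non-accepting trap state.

Walk along `bab` while the input agrees: from q0 take `b` to q1, and so on. Any deviation drops to the rejecting sink q4. Once q3 is reached the prefix is confirmed and every continuation is accepted.
A 5-state machine:
        a   b  
>  q0   q4  q1 
   q1   q2  q4 
   q2   q4  q3 
 * q3   q3  q3 
   q4   q4  q4 
(> = start, * = accepting)

start=q0 accept=q3 q0-a->q4 q0-b->q1 q1-a->q2 q1-b->q4 q2-a->q4 q2-b->q3 q3-a->q3 q3-b->q3 q4-a->q4 q4-b->q4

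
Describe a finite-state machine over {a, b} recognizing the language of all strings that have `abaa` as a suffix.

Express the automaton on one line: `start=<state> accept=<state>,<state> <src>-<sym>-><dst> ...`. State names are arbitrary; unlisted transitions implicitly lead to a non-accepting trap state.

Let each state record the length of the longest suffix of the input read so far that is also a prefix of `abaa`. S1 means the last symbol is `a`; S2 means the last 2 symbols are `ab`; S3 means the last 3 symbols are `aba`; S4 means the last 4 symbols are `abaa`. Accept only at S4, where the string currently ends in `abaa`.
With 5 states:
        a   b  
>  S0   S1  S0 
   S1   S1  S2 
   S2   S3  S0 
   S3   S4  S2 
 * S4   S1  S2 
(> = start, * = accepting)

start=S0 accept=S4 S0-a->S1 S0-b->S0 S1-a->S1 S1-b->S2 S2-a->S3 S2-b->S0 S3-a->S4 S3-b->S2 S4-a->S1 S4-b->S2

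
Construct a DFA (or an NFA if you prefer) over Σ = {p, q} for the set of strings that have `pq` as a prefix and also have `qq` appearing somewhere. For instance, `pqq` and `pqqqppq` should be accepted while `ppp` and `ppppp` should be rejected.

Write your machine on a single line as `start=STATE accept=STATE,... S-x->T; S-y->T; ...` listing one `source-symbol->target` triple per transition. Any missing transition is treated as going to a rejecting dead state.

start=S0; accept=S7; S0-p->S1; S0-q->S2; S1-p->S3; S1-q->S4; S2-p->S3; S2-q->S5; S3-p->S3; S3-q->S2; S4-p->S6; S4-q->S7; S5-p->S5; S5-q->S5; S6-p->S6; S6-q->S4; S7-p->S7; S7-q->S7

Handle the two conditions separately and then intersect. The first has 4 states tracking whether the input so far still matches the prefix `pq`; the second has 3 states tracking whether and how much of `qq` has been seen. A product state is a pair (one from each), accepting exactly when both do.
        p   q  
>  S0   S1  S2 
   S1   S3  S4 
   S2   S3  S5 
   S3   S3  S2 
   S4   S6  S7 
   S5   S5  S5 
   S6   S6  S4 
 * S7   S7  S7 
(> = start, * = accepting)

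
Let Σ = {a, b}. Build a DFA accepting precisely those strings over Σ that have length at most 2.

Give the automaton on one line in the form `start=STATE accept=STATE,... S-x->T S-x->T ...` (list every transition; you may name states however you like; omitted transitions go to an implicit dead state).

start=S0 accept=S0,S1,S2 S0-a->S1 S0-b->S1 S1-a->S2 S1-b->S2 S2-a->S3 S2-b->S3 S3-a->S3 S3-b->S3

We only need to distinguish lengths 0, 1, …, 2, and '>2'. Chain S0 → S1 → S2 → S3 on every symbol, with S3 looping. Accepting states: {S0, S1, S2}.
4 states suffice.
        a   b  
>* S0   S1  S1 
 * S1   S2  S2 
 * S2   S3  S3 
   S3   S3  S3 
(> = start, * = accepting)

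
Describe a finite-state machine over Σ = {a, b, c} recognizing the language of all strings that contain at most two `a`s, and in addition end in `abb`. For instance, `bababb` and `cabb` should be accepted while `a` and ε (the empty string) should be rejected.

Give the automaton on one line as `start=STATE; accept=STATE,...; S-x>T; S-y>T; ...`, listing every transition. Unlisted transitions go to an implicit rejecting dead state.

Run two small machines in parallel and take their product. The first has 4 states tracking the count of `a`s, saturating at 3; the second has 4 states tracking how much of the suffix `abb` has currently been matched. A product state is a pair (one from each), accepting exactly when both do.
          a    b    c  
>  q0     q1   q0   q0 
   q1     q2   q3   q4 
   q2     q5   q6   q7 
   q3     q2   q8   q4 
   q4     q2   q4   q4 
   q5     q5   q9  q10 
   q6     q5  q11   q7 
   q7     q5   q7   q7 
 * q8     q2   q4   q4 
   q9     q5  q12  q10 
   q10    q5  q10  q10 
 * q11    q5   q7   q7 
   q12    q5  q10  q10 
(> = start, * = accepting)

start=q0; accept=q8,q11; q0-a>q1; q0-b>q0; q0-c>q0; q1-a>q2; q1-b>q3; q1-c>q4; q2-a>q5; q2-b>q6; q2-c>q7; q3-a>q2; q3-b>q8; q3-c>q4; q4-a>q2; q4-b>q4; q4-c>q4; q5-a>q5; q5-b>q9; q5-c>q10; q6-a>q5; q6-b>q11; q6-c>q7; q7-a>q5; q7-b>q7; q7-c>q7; q8-a>q2; q8-b>q4; q8-c>q4; q9-a>q5; q9-b>q12; q9-c>q10; q10-a>q5; q10-b>q10; q10-c>q10; q11-a>q5; q11-b>q7; q11-c>q7; q12-a>q5; q12-b>q10; q12-c>q10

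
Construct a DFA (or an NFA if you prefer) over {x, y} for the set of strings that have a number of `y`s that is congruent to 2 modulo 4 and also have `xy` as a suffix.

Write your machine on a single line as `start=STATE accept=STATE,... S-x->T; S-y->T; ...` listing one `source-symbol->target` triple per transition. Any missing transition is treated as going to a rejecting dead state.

start=A; accept=G; A-x->B; A-y->C; B-x->B; B-y->D; C-x->E; C-y->F; D-x->E; D-y->F; E-x->E; E-y->G; F-x->H; F-y->I; G-x->H; G-y->I; H-x->H; H-y->J; I-x->K; I-y->A; J-x->K; J-y->A; K-x->K; K-y->L; L-x->B; L-y->C

Handle the two conditions separately and then intersect. One (4 states) tracks the count of `y`s modulo 4; the other (3 states) tracks how much of the suffix `xy` has currently been matched. Each combined state is a pair, one component from each; accept when both components accept.
       x  y 
>  A   B  C 
   B   B  D 
   C   E  F 
   D   E  F 
   E   E  G 
   F   H  I 
 * G   H  I 
   H   H  J 
   I   K  A 
   J   K  A 
   K   K  L 
   L   B  C 
(> = start, * = accepting)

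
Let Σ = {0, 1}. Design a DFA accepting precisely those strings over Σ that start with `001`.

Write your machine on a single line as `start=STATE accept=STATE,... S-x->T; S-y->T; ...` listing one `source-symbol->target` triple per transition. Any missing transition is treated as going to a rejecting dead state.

start=q0; accept=q3; q0-0->q1; q0-1->q4; q1-0->q2; q1-1->q4; q2-0->q4; q2-1->q3; q3-0->q3; q3-1->q3; q4-0->q4; q4-1->q4

Walk along `001` while the input agrees: from q0 take `0` to q1, and so on. Any deviation drops to the rejecting sink q4. Once q3 is reached the prefix is confirmed and every continuation is accepted.
        0   1  
>  q0   q1  q4 
   q1   q2  q4 
   q2   q4  q3 
 * q3   q3  q3 
   q4   q4  q4 
(> = start, * = accepting)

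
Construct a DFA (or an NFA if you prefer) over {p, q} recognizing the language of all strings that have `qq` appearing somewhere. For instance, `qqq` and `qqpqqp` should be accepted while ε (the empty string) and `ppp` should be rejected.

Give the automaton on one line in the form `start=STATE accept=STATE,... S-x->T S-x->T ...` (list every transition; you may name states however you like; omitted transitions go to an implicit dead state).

States A..B record the length of the longest prefix of `qq` that matches the current input suffix. Reaching C means `qq` has been seen, and we stay there forever. Accept from C.
A 3-state machine:
       p  q 
>  A   A  B 
   B   A  C 
 * C   C  C 
(> = start, * = accepting)

start=A accept=C A-p->A A-q->B B-p->A B-q->C C-p->C C-q->C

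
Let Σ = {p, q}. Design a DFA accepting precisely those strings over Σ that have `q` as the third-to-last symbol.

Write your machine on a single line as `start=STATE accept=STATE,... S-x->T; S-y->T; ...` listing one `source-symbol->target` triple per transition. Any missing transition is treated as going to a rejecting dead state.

start=A; accept=L,M,N,O; A-p->B; A-q->C; B-p->D; B-q->E; C-p->F; C-q->G; D-p->H; D-q->I; E-p->J; E-q->K; F-p->L; F-q->M; G-p->N; G-q->O; H-p->H; H-q->I; I-p->J; I-q->K; J-p->L; J-q->M; K-p->N; K-q->O; L-p->H; L-q->I; M-p->J; M-q->K; N-p->L; N-q->M; O-p->N; O-q->O

Because acceptance depends on a position counted from the end, the machine has to buffer the most recent 3 symbols. Make each state the string of the last up-to-3 symbols read; on input `x` shift the window left and append `x`. Accept when the buffered window has length 3 and begins with `q`.
A 15-state machine:
       p  q 
>  A   B  C 
   B   D  E 
   C   F  G 
   D   H  I 
   E   J  K 
   F   L  M 
   G   N  O 
   H   H  I 
   I   J  K 
   J   L  M 
   K   N  O 
 * L   H  I 
 * M   J  K 
 * N   L  M 
 * O   N  O 
(> = start, * = accepting)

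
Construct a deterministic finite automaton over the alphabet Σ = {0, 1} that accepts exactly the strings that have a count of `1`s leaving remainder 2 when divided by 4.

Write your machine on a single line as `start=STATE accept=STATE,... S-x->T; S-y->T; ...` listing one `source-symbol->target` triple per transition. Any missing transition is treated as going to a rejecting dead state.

start=q0; accept=q2; q0-0->q0; q0-1->q1; q1-0->q1; q1-1->q2; q2-0->q2; q2-1->q3; q3-0->q3; q3-1->q0

Keep the running count of `1`s modulo 4: each `1` advances along the cycle q0 → q1 → q2 → q3 → q0 while other symbols loop. Accept at q2.
With 4 states:
        0   1  
>  q0   q0  q1 
   q1   q1  q2 
 * q2   q2  q3 
   q3   q3  q0 
(> = start, * = accepting)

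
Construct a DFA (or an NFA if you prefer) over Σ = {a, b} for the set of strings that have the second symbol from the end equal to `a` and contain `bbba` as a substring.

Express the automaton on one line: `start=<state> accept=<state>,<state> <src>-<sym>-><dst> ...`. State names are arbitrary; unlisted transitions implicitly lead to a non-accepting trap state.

start=q0 accept=q9,q10 q0-a->q1 q0-b->q2 q1-a->q3 q1-b->q4 q2-a->q5 q2-b->q6 q3-a->q3 q3-b->q4 q4-a->q5 q4-b->q6 q5-a->q3 q5-b->q4 q6-a->q5 q6-b->q7 q7-a->q8 q7-b->q7 q8-a->q9 q8-b->q10 q9-a->q9 q9-b->q10 q10-a->q8 q10-b->q11 q11-a->q8 q11-b->q11

Run two small machines in parallel and take their product. One (7 states) tracks the last 2 symbols read; the other (5 states) tracks whether and how much of `bbba` has been seen. Each combined state is a pair, one component from each; accept when both components accept.
A 12-state machine:
          a    b  
>  q0     q1   q2 
   q1     q3   q4 
   q2     q5   q6 
   q3     q3   q4 
   q4     q5   q6 
   q5     q3   q4 
   q6     q5   q7 
   q7     q8   q7 
   q8     q9  q10 
 * q9     q9  q10 
 * q10    q8  q11 
   q11    q8  q11 
(> = start, * = accepting)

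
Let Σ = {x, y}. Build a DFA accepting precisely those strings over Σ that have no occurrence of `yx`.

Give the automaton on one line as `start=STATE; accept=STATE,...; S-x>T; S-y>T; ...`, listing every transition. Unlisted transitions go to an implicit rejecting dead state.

Track partial matches of the forbidden pattern `yx`. State C is a dead state reached once `yx` has occurred; every other state accepts. A means no part of `yx` is currently matched.
3 states suffice.
       x  y 
>* A   A  B 
 * B   C  B 
   C   C  C 
(> = start, * = accepting)

start=A; accept=A,B; A-x>A; A-y>B; B-x>C; B-y>B; C-x>C; C-y>C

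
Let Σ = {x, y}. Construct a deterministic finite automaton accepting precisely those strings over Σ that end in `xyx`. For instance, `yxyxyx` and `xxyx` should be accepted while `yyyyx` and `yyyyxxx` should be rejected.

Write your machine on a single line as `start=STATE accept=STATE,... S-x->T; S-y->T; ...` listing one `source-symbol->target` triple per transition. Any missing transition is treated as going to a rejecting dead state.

start=q0; accept=q3; q0-x->q1; q0-y->q0; q1-x->q1; q1-y->q2; q2-x->q3; q2-y->q0; q3-x->q1; q3-y->q2

Let each state record the length of the longest suffix of the input read so far that is also a prefix of `xyx`. q1 means the last symbol is `x`; q2 means the last 2 symbols are `xy`; q3 means the last 3 symbols are `xyx`. Accept only at q3, where the string currently ends in `xyx`.
A 4-state machine:
        x   y  
>  q0   q1  q0 
   q1   q1  q2 
   q2   q3  q0 
 * q3   q1  q2 
(> = start, * = accepting)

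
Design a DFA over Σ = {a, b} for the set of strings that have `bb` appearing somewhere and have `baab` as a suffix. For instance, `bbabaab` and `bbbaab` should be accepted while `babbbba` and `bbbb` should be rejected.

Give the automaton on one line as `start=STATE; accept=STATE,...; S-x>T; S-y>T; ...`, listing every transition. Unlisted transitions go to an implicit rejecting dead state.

start=q0; accept=q9; q0-a>q0; q0-b>q1; q1-a>q2; q1-b>q3; q2-a>q4; q2-b>q1; q3-a>q5; q3-b>q3; q4-a>q0; q4-b>q6; q5-a>q7; q5-b>q3; q6-a>q2; q6-b>q3; q7-a>q8; q7-b>q9; q8-a>q8; q8-b>q3; q9-a>q5; q9-b>q3

Handle the two conditions separately and then intersect. One (3 states) tracks whether and how much of `bb` has been seen; the other (5 states) tracks how much of the suffix `baab` has currently been matched. Each combined state is a pair, one component from each; accept when both components accept.
        a   b  
>  q0   q0  q1 
   q1   q2  q3 
   q2   q4  q1 
   q3   q5  q3 
   q4   q0  q6 
   q5   q7  q3 
   q6   q2  q3 
   q7   q8  q9 
   q8   q8  q3 
 * q9   q5  q3 
(> = start, * = accepting)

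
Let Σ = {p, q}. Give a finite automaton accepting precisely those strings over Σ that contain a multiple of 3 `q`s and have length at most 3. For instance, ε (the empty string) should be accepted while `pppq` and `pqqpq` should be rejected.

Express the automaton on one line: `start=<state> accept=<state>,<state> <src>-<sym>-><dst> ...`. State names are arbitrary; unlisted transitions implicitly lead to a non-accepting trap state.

start=A accept=A,B,D,G A-p->B A-q->C B-p->D B-q->E C-p->E C-q->F D-p->G D-q->H E-p->H E-q->I F-p->I F-q->G G-p->J G-q->K H-p->K H-q->L I-p->L I-q->J J-p->J J-q->K K-p->K K-q->L L-p->L L-q->J

Run two small machines in parallel and take their product. The first has 3 states tracking the count of `q`s modulo 3; the second has 5 states tracking the input length, saturating at 4. A product state is a pair (one from each), accepting exactly when both do.
With 12 states:
       p  q 
>* A   B  C 
 * B   D  E 
   C   E  F 
 * D   G  H 
   E   H  I 
   F   I  G 
 * G   J  K 
   H   K  L 
   I   L  J 
   J   J  K 
   K   K  L 
   L   L  J 
(> = start, * = accepting)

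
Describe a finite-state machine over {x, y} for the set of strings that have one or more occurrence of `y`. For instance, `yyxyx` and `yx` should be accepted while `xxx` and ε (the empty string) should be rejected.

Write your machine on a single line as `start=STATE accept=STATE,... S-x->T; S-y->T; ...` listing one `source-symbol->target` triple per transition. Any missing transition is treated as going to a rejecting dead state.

start=s0; accept=s1,s2; s0-x->s0; s0-y->s1; s1-x->s1; s1-y->s2; s2-x->s2; s2-y->s2

Only the number of `y`s matters, and only up to 2. Make a chain s0 → s1 → s2 advanced by each `y` (with s2 absorbing); every other symbol self-loops. The accepting set is {s1, s2}.
With 3 states:
        x   y  
>  s0   s0  s1 
 * s1   s1  s2 
 * s2   s2  s2 
(> = start, * = accepting)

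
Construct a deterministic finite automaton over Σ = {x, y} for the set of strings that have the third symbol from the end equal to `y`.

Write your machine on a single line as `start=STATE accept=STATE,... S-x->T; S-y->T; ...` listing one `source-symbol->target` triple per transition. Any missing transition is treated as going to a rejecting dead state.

start=q0; accept=q11,q12,q13,q14; q0-x->q1; q0-y->q2; q1-x->q3; q1-y->q4; q2-x->q5; q2-y->q6; q3-x->q7; q3-y->q8; q4-x->q9; q4-y->q10; q5-x->q11; q5-y->q12; q6-x->q13; q6-y->q14; q7-x->q7; q7-y->q8; q8-x->q9; q8-y->q10; q9-x->q11; q9-y->q12; q10-x->q13; q10-y->q14; q11-x->q7; q11-y->q8; q12-x->q9; q12-y->q10; q13-x->q11; q13-y->q12; q14-x->q13; q14-y->q14

A DFA must remember the last 3 symbols (since which symbol is third-to-last isn't known until the input ends). Use one state per possible window of the last ≤3 symbols; accept from those whose window starts with `y`.
15 states suffice.
          x    y  
>  q0     q1   q2 
   q1     q3   q4 
   q2     q5   q6 
   q3     q7   q8 
   q4     q9  q10 
   q5    q11  q12 
   q6    q13  q14 
   q7     q7   q8 
   q8     q9  q10 
   q9    q11  q12 
   q10   q13  q14 
 * q11    q7   q8 
 * q12    q9  q10 
 * q13   q11  q12 
 * q14   q13  q14 
(> = start, * = accepting)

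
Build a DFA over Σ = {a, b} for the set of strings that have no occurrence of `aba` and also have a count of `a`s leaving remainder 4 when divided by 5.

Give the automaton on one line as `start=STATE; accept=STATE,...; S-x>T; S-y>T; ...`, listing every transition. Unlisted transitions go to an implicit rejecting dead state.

start=q0; accept=q8,q12,q15; q0-a>q1; q0-b>q0; q1-a>q2; q1-b>q3; q2-a>q4; q2-b>q5; q3-a>q6; q3-b>q7; q4-a>q8; q4-b>q9; q5-a>q6; q5-b>q10; q6-a>q6; q6-b>q6; q7-a>q2; q7-b>q7; q8-a>q11; q8-b>q12; q9-a>q6; q9-b>q13; q10-a>q4; q10-b>q10; q11-a>q1; q11-b>q14; q12-a>q6; q12-b>q15; q13-a>q8; q13-b>q13; q14-a>q6; q14-b>q0; q15-a>q11; q15-b>q15

Run two small machines in parallel and take their product. One (4 states) tracks partial matches of the forbidden pattern `aba`; the other (5 states) tracks the count of `a`s modulo 5. Each combined state is a pair, one component from each; accept when both components accept. Equivalent product states are then merged.
With 16 states:
          a    b  
>  q0     q1   q0 
   q1     q2   q3 
   q2     q4   q5 
   q3     q6   q7 
   q4     q8   q9 
   q5     q6  q10 
   q6     q6   q6 
   q7     q2   q7 
 * q8    q11  q12 
   q9     q6  q13 
   q10    q4  q10 
   q11    q1  q14 
 * q12    q6  q15 
   q13    q8  q13 
   q14    q6   q0 
 * q15   q11  q15 
(> = start, * = accepting)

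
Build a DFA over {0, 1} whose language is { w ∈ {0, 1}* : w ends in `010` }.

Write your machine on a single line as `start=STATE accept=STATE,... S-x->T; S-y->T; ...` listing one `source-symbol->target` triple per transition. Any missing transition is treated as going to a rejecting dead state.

Let each state record the length of the longest suffix of the input read so far that is also a prefix of `010`. q1 means the last symbol is `0`; q2 means the last 2 symbols are `01`; q3 means the last 3 symbols are `010`. Accept only at q3, where the string currently ends in `010`.
4 states suffice.
        0   1  
>  q0   q1  q0 
   q1   q1  q2 
   q2   q3  q0 
 * q3   q1  q2 
(> = start, * = accepting)

start=q0; accept=q3; q0-0->q1; q0-1->q0; q1-0->q1; q1-1->q2; q2-0->q3; q2-1->q0; q3-0->q1; q3-1->q2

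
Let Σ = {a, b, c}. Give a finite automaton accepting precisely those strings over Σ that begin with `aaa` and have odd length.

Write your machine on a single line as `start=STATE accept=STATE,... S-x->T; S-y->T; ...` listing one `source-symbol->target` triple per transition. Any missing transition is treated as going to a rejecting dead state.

start=q0; accept=q5; q0-a->q1; q0-b->q2; q0-c->q2; q1-a->q3; q1-b->q4; q1-c->q4; q2-a->q4; q2-b->q4; q2-c->q4; q3-a->q5; q3-b->q2; q3-c->q2; q4-a->q2; q4-b->q2; q4-c->q2; q5-a->q6; q5-b->q6; q5-c->q6; q6-a->q5; q6-b->q5; q6-c->q5

Build one automaton per condition and run them in lockstep. One (5 states) tracks whether the input so far still matches the prefix `aaa`; the other (2 states) tracks the input length modulo 2. Each combined state is a pair, one component from each; accept when both components accept.
With 7 states:
        a   b   c  
>  q0   q1  q2  q2 
   q1   q3  q4  q4 
   q2   q4  q4  q4 
   q3   q5  q2  q2 
   q4   q2  q2  q2 
 * q5   q6  q6  q6 
   q6   q5  q5  q5 
(> = start, * = accepting)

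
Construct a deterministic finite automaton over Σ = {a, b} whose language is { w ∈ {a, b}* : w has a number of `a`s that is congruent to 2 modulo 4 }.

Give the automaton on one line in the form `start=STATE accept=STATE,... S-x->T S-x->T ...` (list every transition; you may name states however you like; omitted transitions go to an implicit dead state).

start=s0 accept=s2 s0-a->s1 s0-b->s0 s1-a->s2 s1-b->s1 s2-a->s3 s2-b->s2 s3-a->s0 s3-b->s3

Keep the running count of `a`s modulo 4: each `a` advances along the cycle s0 → s1 → s2 → s3 → s0 while other symbols loop. Accept at s2.
        a   b  
>  s0   s1  s0 
   s1   s2  s1 
 * s2   s3  s2 
   s3   s0  s3 
(> = start, * = accepting)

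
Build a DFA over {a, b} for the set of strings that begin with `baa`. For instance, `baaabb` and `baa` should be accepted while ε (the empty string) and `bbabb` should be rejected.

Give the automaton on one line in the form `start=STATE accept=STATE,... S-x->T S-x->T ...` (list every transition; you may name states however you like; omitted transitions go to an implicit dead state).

start=s0 accept=s3 s0-a->s4 s0-b->s1 s1-a->s2 s1-b->s4 s2-a->s3 s2-b->s4 s3-a->s3 s3-b->s3 s4-a->s4 s4-b->s4

Check the first 3 symbols one by one: s0 through s2 record how many have matched `baa` so far; any wrong symbol goes to the dead state s4. After all 3 match we enter the accepting sink s3.
        a   b  
>  s0   s4  s1 
   s1   s2  s4 
   s2   s3  s4 
 * s3   s3  s3 
   s4   s4  s4 
(> = start, * = accepting)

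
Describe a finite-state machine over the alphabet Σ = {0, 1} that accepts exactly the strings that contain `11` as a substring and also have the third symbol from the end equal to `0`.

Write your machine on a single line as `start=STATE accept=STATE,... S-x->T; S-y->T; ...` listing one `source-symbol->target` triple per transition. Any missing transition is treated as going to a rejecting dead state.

Handle the two conditions separately and then intersect. One (3 states) tracks whether and how much of `11` has been seen; the other (15 states) tracks the last 3 symbols read. Each combined state is a pair, one component from each; accept when both components accept.
          0    1  
>  S0     S1   S2 
   S1     S3   S4 
   S2     S5   S6 
   S3     S7   S8 
   S4     S9  S10 
   S5    S11  S12 
   S6    S13  S14 
   S7     S7   S8 
   S8     S9  S10 
   S9    S11  S12 
 * S10   S13  S14 
   S11    S7   S8 
   S12    S9  S10 
   S13   S15  S16 
   S14   S13  S14 
   S15   S17  S18 
   S16   S19  S10 
 * S17   S17  S18 
 * S18   S19  S10 
 * S19   S15  S16 
(> = start, * = accepting)

start=S0; accept=S10,S17,S18,S19; S0-0->S1; S0-1->S2; S1-0->S3; S1-1->S4; S2-0->S5; S2-1->S6; S3-0->S7; S3-1->S8; S4-0->S9; S4-1->S10; S5-0->S11; S5-1->S12; S6-0->S13; S6-1->S14; S7-0->S7; S7-1->S8; S8-0->S9; S8-1->S10; S9-0->S11; S9-1->S12; S10-0->S13; S10-1->S14; S11-0->S7; S11-1->S8; S12-0->S9; S12-1->S10; S13-0->S15; S13-1->S16; S14-0->S13; S14-1->S14; S15-0->S17; S15-1->S18; S16-0->S19; S16-1->S10; S17-0->S17; S17-1->S18; S18-0->S19; S18-1->S10; S19-0->S15; S19-1->S16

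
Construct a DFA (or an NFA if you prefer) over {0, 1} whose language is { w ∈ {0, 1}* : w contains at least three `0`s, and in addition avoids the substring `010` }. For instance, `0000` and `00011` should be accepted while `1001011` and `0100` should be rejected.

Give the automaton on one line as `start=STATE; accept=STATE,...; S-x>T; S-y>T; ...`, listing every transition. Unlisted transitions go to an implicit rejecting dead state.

Run two small machines in parallel and take their product. The first has 5 states tracking the count of `0`s, saturating at 4; the second has 4 states tracking partial matches of the forbidden pattern `010`. A product state is a pair (one from each), accepting exactly when both do.
With 16 states:
          0    1  
>  S0     S1   S0 
   S1     S2   S3 
   S2     S4   S5 
   S3     S6   S7 
 * S4     S8   S9 
   S5    S10  S11 
   S6    S10   S6 
   S7     S2   S7 
 * S8     S8  S12 
 * S9    S13  S14 
   S10   S13  S10 
   S11    S4  S11 
 * S12   S13  S15 
   S13   S13  S13 
 * S14    S8  S14 
 * S15    S8  S15 
(> = start, * = accepting)

start=S0; accept=S4,S8,S9,S12,S14,S15; S0-0>S1; S0-1>S0; S1-0>S2; S1-1>S3; S2-0>S4; S2-1>S5; S3-0>S6; S3-1>S7; S4-0>S8; S4-1>S9; S5-0>S10; S5-1>S11; S6-0>S10; S6-1>S6; S7-0>S2; S7-1>S7; S8-0>S8; S8-1>S12; S9-0>S13; S9-1>S14; S10-0>S13; S10-1>S10; S11-0>S4; S11-1>S11; S12-0>S13; S12-1>S15; S13-0>S13; S13-1>S13; S14-0>S8; S14-1>S14; S15-0>S8; S15-1>S15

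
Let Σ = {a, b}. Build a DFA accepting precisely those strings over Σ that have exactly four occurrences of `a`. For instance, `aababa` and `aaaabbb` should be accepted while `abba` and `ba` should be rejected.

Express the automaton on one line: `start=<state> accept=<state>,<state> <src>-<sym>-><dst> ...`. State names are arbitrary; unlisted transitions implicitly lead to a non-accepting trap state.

Count `a`s, saturating at 5: states s0 through s4 mean 0 through 4 `a`s seen; s5 means more than 4. Each `a` increments (capped at s5); other symbols loop. Accept from {s4}.
With 6 states:
        a   b  
>  s0   s1  s0 
   s1   s2  s1 
   s2   s3  s2 
   s3   s4  s3 
 * s4   s5  s4 
   s5   s5  s5 
(> = start, * = accepting)

start=s0 accept=s4 s0-a->s1 s0-b->s0 s1-a->s2 s1-b->s1 s2-a->s3 s2-b->s2 s3-a->s4 s3-b->s3 s4-a->s5 s4-b->s4 s5-a->s5 s5-b->s5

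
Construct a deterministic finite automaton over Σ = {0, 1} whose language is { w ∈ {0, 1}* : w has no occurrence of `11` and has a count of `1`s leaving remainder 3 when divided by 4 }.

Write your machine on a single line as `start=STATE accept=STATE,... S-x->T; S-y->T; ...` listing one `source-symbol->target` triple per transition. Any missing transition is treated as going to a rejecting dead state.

Run two small machines in parallel and take their product. The first has 3 states tracking partial matches of the forbidden pattern `11`; the second has 4 states tracking the count of `1`s modulo 4. A product state is a pair (one from each), accepting exactly when both do. Minimizing collapses redundant product states.
        0   1  
>  q0   q0  q1 
   q1   q2  q3 
   q2   q2  q4 
   q3   q3  q3 
   q4   q5  q3 
   q5   q5  q6 
 * q6   q7  q3 
 * q7   q7  q8 
   q8   q0  q3 
(> = start, * = accepting)

start=q0; accept=q6,q7; q0-0->q0; q0-1->q1; q1-0->q2; q1-1->q3; q2-0->q2; q2-1->q4; q3-0->q3; q3-1->q3; q4-0->q5; q4-1->q3; q5-0->q5; q5-1->q6; q6-0->q7; q6-1->q3; q7-0->q7; q7-1->q8; q8-0->q0; q8-1->q3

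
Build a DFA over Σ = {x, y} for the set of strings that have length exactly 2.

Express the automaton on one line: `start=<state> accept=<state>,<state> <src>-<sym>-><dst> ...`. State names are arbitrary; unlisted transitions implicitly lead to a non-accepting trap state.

We only need to distinguish lengths 0, 1, …, 2, and '>2'. Chain q0 → q1 → q2 → q3 on every symbol, with q3 looping. Accepting states: {q2}.
With 4 states:
        x   y  
>  q0   q1  q1 
   q1   q2  q2 
 * q2   q3  q3 
   q3   q3  q3 
(> = start, * = accepting)

start=q0 accept=q2 q0-x->q1 q0-y->q1 q1-x->q2 q1-y->q2 q2-x->q3 q2-y->q3 q3-x->q3 q3-y->q3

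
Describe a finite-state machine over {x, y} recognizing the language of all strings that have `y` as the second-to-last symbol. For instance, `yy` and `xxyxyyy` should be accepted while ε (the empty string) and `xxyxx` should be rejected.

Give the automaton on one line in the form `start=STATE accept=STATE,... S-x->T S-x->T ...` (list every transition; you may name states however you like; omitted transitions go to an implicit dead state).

start=S0 accept=S5,S6 S0-x->S1 S0-y->S2 S1-x->S3 S1-y->S4 S2-x->S5 S2-y->S6 S3-x->S3 S3-y->S4 S4-x->S5 S4-y->S6 S5-x->S3 S5-y->S4 S6-x->S5 S6-y->S6

A DFA must remember the last 2 symbols (since which symbol is second-to-last isn't known until the input ends). Use one state per possible window of the last ≤2 symbols; accept from those whose window starts with `y`.
7 states suffice.
        x   y  
>  S0   S1  S2 
   S1   S3  S4 
   S2   S5  S6 
   S3   S3  S4 
   S4   S5  S6 
 * S5   S3  S4 
 * S6   S5  S6 
(> = start, * = accepting)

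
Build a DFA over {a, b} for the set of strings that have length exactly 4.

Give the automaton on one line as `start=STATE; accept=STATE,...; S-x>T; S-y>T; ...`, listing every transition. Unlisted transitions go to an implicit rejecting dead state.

We only need to distinguish lengths 0, 1, …, 4, and '>4'. Chain S0 → S1 → S2 → S3 → S4 → S5 on every symbol, with S5 looping. Accepting states: {S4}.
A 6-state machine:
        a   b  
>  S0   S1  S1 
   S1   S2  S2 
   S2   S3  S3 
   S3   S4  S4 
 * S4   S5  S5 
   S5   S5  S5 
(> = start, * = accepting)

start=S0; accept=S4; S0-a>S1; S0-b>S1; S1-a>S2; S1-b>S2; S2-a>S3; S2-b>S3; S3-a>S4; S3-b>S4; S4-a>S5; S4-b>S5; S5-a>S5; S5-b>S5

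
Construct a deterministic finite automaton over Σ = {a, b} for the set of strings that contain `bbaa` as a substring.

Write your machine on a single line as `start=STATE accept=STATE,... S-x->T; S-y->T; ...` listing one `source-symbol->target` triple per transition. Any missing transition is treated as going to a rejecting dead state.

start=s0; accept=s4; s0-a->s0; s0-b->s1; s1-a->s0; s1-b->s2; s2-a->s3; s2-b->s2; s3-a->s4; s3-b->s1; s4-a->s4; s4-b->s4

States s0..s3 record the length of the longest prefix of `bbaa` that matches the current input suffix. Reaching s4 means `bbaa` has been seen, and we stay there forever. Accept from s4.
With 5 states:
        a   b  
>  s0   s0  s1 
   s1   s0  s2 
   s2   s3  s2 
   s3   s4  s1 
 * s4   s4  s4 
(> = start, * = accepting)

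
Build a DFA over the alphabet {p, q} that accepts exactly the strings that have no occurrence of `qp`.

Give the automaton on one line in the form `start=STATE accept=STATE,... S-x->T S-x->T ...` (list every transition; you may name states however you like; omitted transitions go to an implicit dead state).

start=A accept=A,B A-p->A A-q->B B-p->C B-q->B C-p->C C-q->C

This is the complement of 'contains `qp`'. Use the same substring-matching states — A through C holding how much of `qp` has just been matched — but flip the accepting set: everything except the trap C accepts.
With 3 states:
       p  q 
>* A   A  B 
 * B   C  B 
   C   C  C 
(> = start, * = accepting)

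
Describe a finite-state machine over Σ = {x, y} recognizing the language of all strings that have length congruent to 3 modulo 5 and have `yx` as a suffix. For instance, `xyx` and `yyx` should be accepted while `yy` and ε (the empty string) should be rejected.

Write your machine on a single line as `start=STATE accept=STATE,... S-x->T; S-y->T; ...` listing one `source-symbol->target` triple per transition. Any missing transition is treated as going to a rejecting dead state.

Handle the two conditions separately and then intersect. One (5 states) tracks the input length modulo 5; the other (3 states) tracks how much of the suffix `yx` has currently been matched. Each combined state is a pair, one component from each; accept when both components accept. After merging equivalent states the machine shrinks.
7 states suffice.
        x   y  
>  q0   q1  q1 
   q1   q2  q3 
   q2   q4  q4 
   q3   q5  q4 
   q4   q6  q6 
 * q5   q6  q6 
   q6   q0  q0 
(> = start, * = accepting)

start=q0; accept=q5; q0-x->q1; q0-y->q1; q1-x->q2; q1-y->q3; q2-x->q4; q2-y->q4; q3-x->q5; q3-y->q4; q4-x->q6; q4-y->q6; q5-x->q6; q5-y->q6; q6-x->q0; q6-y->q0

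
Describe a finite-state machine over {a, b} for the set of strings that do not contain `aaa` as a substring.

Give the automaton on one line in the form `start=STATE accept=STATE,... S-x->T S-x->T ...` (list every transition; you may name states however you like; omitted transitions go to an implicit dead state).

This is the complement of 'contains `aaa`'. Use the same substring-matching states — q0 through q3 holding how much of `aaa` has just been matched — but flip the accepting set: everything except the trap q3 accepts.
With 4 states:
        a   b  
>* q0   q1  q0 
 * q1   q2  q0 
 * q2   q3  q0 
   q3   q3  q3 
(> = start, * = accepting)

start=q0 accept=q0,q1,q2 q0-a->q1 q0-b->q0 q1-a->q2 q1-b->q0 q2-a->q3 q2-b->q0 q3-a->q3 q3-b->q3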